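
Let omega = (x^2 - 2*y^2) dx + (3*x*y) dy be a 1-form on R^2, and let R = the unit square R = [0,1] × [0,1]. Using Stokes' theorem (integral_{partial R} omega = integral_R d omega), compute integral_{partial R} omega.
integral_(partial R) omega = 7/2

Stokes: integral_partial_R omega = integral_R d omega with d omega = (∂Q/∂x - ∂P/∂y) dx ∧ dy.
  ∂Q/∂x = 3*y
  ∂P/∂y = -4*y
  integrand = ∂Q/∂x - ∂P/∂y = 7*y.
Integrating over R: integral_0^1 integral_0^1 (7*y) dx dy = 7/2.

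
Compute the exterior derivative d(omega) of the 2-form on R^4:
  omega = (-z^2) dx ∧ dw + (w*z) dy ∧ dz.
d(omega) = (2*z) dx ∧ dz ∧ dw + (z) dy ∧ dz ∧ dw

For a 2-form omega = sum_{i<j} g_{ij} dx_i ∧ dx_j, the exterior derivative is
  d(omega) = sum_{i<j} d(g_{ij}) ∧ dx_i ∧ dx_j = sum_{i<j, k} (∂g_{ij}/∂x_k) dx_k ∧ dx_i ∧ dx_j.
Expand each term, using dx_k ∧ dx_i ∧ dx_j = sgn(permutation) dx_{(a)} ∧ dx_{(b)} ∧ dx_{(c)} with (a < b < c) sorted:
  d(-z^2) includes (∂/∂z)(-z^2) dz = (-2*z) dz, which multiplied by dx ∧ dw gives (2*z) dx ∧ dz ∧ dw
  d(w*z) includes (∂/∂w)(w*z) dw = (z) dw, which multiplied by dy ∧ dz gives (z) dy ∧ dz ∧ dw
Collecting like 3-forms: d(omega) = (2*z) dx ∧ dz ∧ dw + (z) dy ∧ dz ∧ dw.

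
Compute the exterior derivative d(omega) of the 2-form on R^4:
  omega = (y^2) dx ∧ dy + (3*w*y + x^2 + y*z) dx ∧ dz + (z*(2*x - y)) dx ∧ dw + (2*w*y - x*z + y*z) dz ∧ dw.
d(omega) = (-3*w - z) dx ∧ dy ∧ dz + (-2*x + 4*y - z) dx ∧ dz ∧ dw + (z) dx ∧ dy ∧ dw + (2*w + z) dy ∧ dz ∧ dw

For a 2-form omega = sum_{i<j} g_{ij} dx_i ∧ dx_j, the exterior derivative is
  d(omega) = sum_{i<j} d(g_{ij}) ∧ dx_i ∧ dx_j = sum_{i<j, k} (∂g_{ij}/∂x_k) dx_k ∧ dx_i ∧ dx_j.
Expand each term, using dx_k ∧ dx_i ∧ dx_j = sgn(permutation) dx_{(a)} ∧ dx_{(b)} ∧ dx_{(c)} with (a < b < c) sorted:
  d(3*w*y + x^2 + y*z) includes (∂/∂y)(3*w*y + x^2 + y*z) dy = (3*w + z) dy, which multiplied by dx ∧ dz gives (-3*w - z) dx ∧ dy ∧ dz
  d(3*w*y + x^2 + y*z) includes (∂/∂w)(3*w*y + x^2 + y*z) dw = (3*y) dw, which multiplied by dx ∧ dz gives (3*y) dx ∧ dz ∧ dw
  d(z*(2*x - y)) includes (∂/∂y)(z*(2*x - y)) dy = (-z) dy, which multiplied by dx ∧ dw gives (z) dx ∧ dy ∧ dw
  d(z*(2*x - y)) includes (∂/∂z)(z*(2*x - y)) dz = (2*x - y) dz, which multiplied by dx ∧ dw gives (-2*x + y) dx ∧ dz ∧ dw
  d(2*w*y - x*z + y*z) includes (∂/∂x)(2*w*y - x*z + y*z) dx = (-z) dx, which multiplied by dz ∧ dw gives (-z) dx ∧ dz ∧ dw
  d(2*w*y - x*z + y*z) includes (∂/∂y)(2*w*y - x*z + y*z) dy = (2*w + z) dy, which multiplied by dz ∧ dw gives (2*w + z) dy ∧ dz ∧ dw
Collecting like 3-forms: d(omega) = (-3*w - z) dx ∧ dy ∧ dz + (-2*x + 4*y - z) dx ∧ dz ∧ dw + (z) dx ∧ dy ∧ dw + (2*w + z) dy ∧ dz ∧ dw.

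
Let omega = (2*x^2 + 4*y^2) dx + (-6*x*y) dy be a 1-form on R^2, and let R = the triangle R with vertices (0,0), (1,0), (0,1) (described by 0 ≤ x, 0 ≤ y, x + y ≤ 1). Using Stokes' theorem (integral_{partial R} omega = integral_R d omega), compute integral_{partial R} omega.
integral_(partial R) omega = -7/3

Stokes: integral_partial_R omega = integral_R d omega with d omega = (∂Q/∂x - ∂P/∂y) dx ∧ dy.
  ∂Q/∂x = -6*y
  ∂P/∂y = 8*y
  integrand = ∂Q/∂x - ∂P/∂y = -14*y.
Integrating over R: integral_0^1 integral_0^{1-x} (-14*y) dy dx = -7/3.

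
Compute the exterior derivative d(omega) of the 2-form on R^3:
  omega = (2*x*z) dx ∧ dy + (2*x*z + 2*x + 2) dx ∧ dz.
d(omega) = (2*x) dx ∧ dy ∧ dz

For a 2-form omega = sum_{i<j} g_{ij} dx_i ∧ dx_j, the exterior derivative is
  d(omega) = sum_{i<j} d(g_{ij}) ∧ dx_i ∧ dx_j = sum_{i<j, k} (∂g_{ij}/∂x_k) dx_k ∧ dx_i ∧ dx_j.
Expand each term, using dx_k ∧ dx_i ∧ dx_j = sgn(permutation) dx_{(a)} ∧ dx_{(b)} ∧ dx_{(c)} with (a < b < c) sorted:
  d(2*x*z) includes (∂/∂z)(2*x*z) dz = (2*x) dz, which multiplied by dx ∧ dy gives (2*x) dx ∧ dy ∧ dz
Collecting like 3-forms: d(omega) = (2*x) dx ∧ dy ∧ dz.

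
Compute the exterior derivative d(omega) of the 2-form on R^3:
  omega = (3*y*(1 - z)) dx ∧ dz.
d(omega) = (3*z - 3) dx ∧ dy ∧ dz

For a 2-form omega = sum_{i<j} g_{ij} dx_i ∧ dx_j, the exterior derivative is
  d(omega) = sum_{i<j} d(g_{ij}) ∧ dx_i ∧ dx_j = sum_{i<j, k} (∂g_{ij}/∂x_k) dx_k ∧ dx_i ∧ dx_j.
Expand each term, using dx_k ∧ dx_i ∧ dx_j = sgn(permutation) dx_{(a)} ∧ dx_{(b)} ∧ dx_{(c)} with (a < b < c) sorted:
  d(3*y*(1 - z)) includes (∂/∂y)(3*y*(1 - z)) dy = (3 - 3*z) dy, which multiplied by dx ∧ dz gives (3*z - 3) dx ∧ dy ∧ dz
Collecting like 3-forms: d(omega) = (3*z - 3) dx ∧ dy ∧ dz.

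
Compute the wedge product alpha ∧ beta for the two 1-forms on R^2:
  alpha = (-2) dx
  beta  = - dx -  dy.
alpha ∧ beta = (2) dx ∧ dy

Distribute the wedge, using dx_i ∧ dx_j = -dx_j ∧ dx_i and dx_i ∧ dx_i = 0. For each pair (i, j) with i < j, the coefficient of dx_i ∧ dx_j in alpha ∧ beta is (alpha_i * beta_j - alpha_j * beta_i). Collecting: alpha ∧ beta = (2) dx ∧ dy.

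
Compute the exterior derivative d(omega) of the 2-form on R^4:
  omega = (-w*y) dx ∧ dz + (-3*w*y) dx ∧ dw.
d(omega) = (w) dx ∧ dy ∧ dz + (-y) dx ∧ dz ∧ dw + (3*w) dx ∧ dy ∧ dw

For a 2-form omega = sum_{i<j} g_{ij} dx_i ∧ dx_j, the exterior derivative is
  d(omega) = sum_{i<j} d(g_{ij}) ∧ dx_i ∧ dx_j = sum_{i<j, k} (∂g_{ij}/∂x_k) dx_k ∧ dx_i ∧ dx_j.
Expand each term, using dx_k ∧ dx_i ∧ dx_j = sgn(permutation) dx_{(a)} ∧ dx_{(b)} ∧ dx_{(c)} with (a < b < c) sorted:
  d(-w*y) includes (∂/∂y)(-w*y) dy = (-w) dy, which multiplied by dx ∧ dz gives (w) dx ∧ dy ∧ dz
  d(-w*y) includes (∂/∂w)(-w*y) dw = (-y) dw, which multiplied by dx ∧ dz gives (-y) dx ∧ dz ∧ dw
  d(-3*w*y) includes (∂/∂y)(-3*w*y) dy = (-3*w) dy, which multiplied by dx ∧ dw gives (3*w) dx ∧ dy ∧ dw
Collecting like 3-forms: d(omega) = (w) dx ∧ dy ∧ dz + (-y) dx ∧ dz ∧ dw + (3*w) dx ∧ dy ∧ dw.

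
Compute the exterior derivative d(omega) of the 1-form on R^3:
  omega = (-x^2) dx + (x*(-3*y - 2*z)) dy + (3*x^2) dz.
d(omega) = (-3*y - 2*z) dx ∧ dy + (6*x) dx ∧ dz + (2*x) dy ∧ dz

For a 1-form omega = sum_i f_i dx_i, the exterior derivative is
  d(omega) = sum_{i < j} (∂f_j/∂x_i - ∂f_i/∂x_j) dx_i ∧ dx_j.
  coefficient of dx ∧ dy: ∂f_2/∂x - ∂f_1/∂y = ∂(x*(-3*y - 2*z))/∂x - ∂(-x^2)/∂y = -3*y - 2*z
  coefficient of dx ∧ dz: ∂f_3/∂x - ∂f_1/∂z = ∂(3*x^2)/∂x - ∂(-x^2)/∂z = 6*x
  coefficient of dy ∧ dz: ∂f_3/∂y - ∂f_2/∂z = ∂(3*x^2)/∂y - ∂(x*(-3*y - 2*z))/∂z = 2*x
Assembling: d(omega) = (-3*y - 2*z) dx ∧ dy + (6*x) dx ∧ dz + (2*x) dy ∧ dz.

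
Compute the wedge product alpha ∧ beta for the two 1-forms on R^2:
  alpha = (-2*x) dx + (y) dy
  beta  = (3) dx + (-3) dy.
alpha ∧ beta = (6*x - 3*y) dx ∧ dy

Distribute the wedge, using dx_i ∧ dx_j = -dx_j ∧ dx_i and dx_i ∧ dx_i = 0. For each pair (i, j) with i < j, the coefficient of dx_i ∧ dx_j in alpha ∧ beta is (alpha_i * beta_j - alpha_j * beta_i). Collecting: alpha ∧ beta = (6*x - 3*y) dx ∧ dy.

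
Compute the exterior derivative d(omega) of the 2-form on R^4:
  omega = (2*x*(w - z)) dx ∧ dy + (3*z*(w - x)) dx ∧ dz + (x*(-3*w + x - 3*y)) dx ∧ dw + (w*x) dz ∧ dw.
d(omega) = (-2*x) dx ∧ dy ∧ dz + (5*x) dx ∧ dy ∧ dw + (w + 3*z) dx ∧ dz ∧ dw

For a 2-form omega = sum_{i<j} g_{ij} dx_i ∧ dx_j, the exterior derivative is
  d(omega) = sum_{i<j} d(g_{ij}) ∧ dx_i ∧ dx_j = sum_{i<j, k} (∂g_{ij}/∂x_k) dx_k ∧ dx_i ∧ dx_j.
Expand each term, using dx_k ∧ dx_i ∧ dx_j = sgn(permutation) dx_{(a)} ∧ dx_{(b)} ∧ dx_{(c)} with (a < b < c) sorted:
  d(2*x*(w - z)) includes (∂/∂z)(2*x*(w - z)) dz = (-2*x) dz, which multiplied by dx ∧ dy gives (-2*x) dx ∧ dy ∧ dz
  d(2*x*(w - z)) includes (∂/∂w)(2*x*(w - z)) dw = (2*x) dw, which multiplied by dx ∧ dy gives (2*x) dx ∧ dy ∧ dw
  d(3*z*(w - x)) includes (∂/∂w)(3*z*(w - x)) dw = (3*z) dw, which multiplied by dx ∧ dz gives (3*z) dx ∧ dz ∧ dw
  d(x*(-3*w + x - 3*y)) includes (∂/∂y)(x*(-3*w + x - 3*y)) dy = (-3*x) dy, which multiplied by dx ∧ dw gives (3*x) dx ∧ dy ∧ dw
  d(w*x) includes (∂/∂x)(w*x) dx = (w) dx, which multiplied by dz ∧ dw gives (w) dx ∧ dz ∧ dw
Collecting like 3-forms: d(omega) = (-2*x) dx ∧ dy ∧ dz + (5*x) dx ∧ dy ∧ dw + (w + 3*z) dx ∧ dz ∧ dw.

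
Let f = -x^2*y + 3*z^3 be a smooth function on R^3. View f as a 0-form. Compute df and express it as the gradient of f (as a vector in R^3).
df = (-2*x*y) dx + (-x^2) dy + (9*z^2) dz; grad f = (-2*x*y, -x^2, 9*z^2)

For a 0-form f, d f = (∂f/∂x) dx + (∂f/∂y) dy + (∂f/∂z) dz. The components of the vector representation are exactly the entries of grad f in Cartesian coordinates:
  ∂f/∂x = -2*x*y
  ∂f/∂y = -x^2
  ∂f/∂z = 9*z^2.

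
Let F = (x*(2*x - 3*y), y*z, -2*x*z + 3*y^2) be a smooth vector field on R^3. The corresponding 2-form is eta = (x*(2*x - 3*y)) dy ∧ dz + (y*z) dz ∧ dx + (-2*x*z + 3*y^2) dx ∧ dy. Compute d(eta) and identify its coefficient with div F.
d(eta) = (2*x - 3*y + z) dx ∧ dy ∧ dz; div F = 2*x - 3*y + z

For a 2-form in R^3 of the form above, applying d gives a 3-form with coefficient ∂P/∂x + ∂Q/∂y + ∂R/∂z:
  ∂P/∂x = 4*x - 3*y
  ∂Q/∂y = z
  ∂R/∂z = -2*x
Sum = 2*x - 3*y + z, which is exactly div F.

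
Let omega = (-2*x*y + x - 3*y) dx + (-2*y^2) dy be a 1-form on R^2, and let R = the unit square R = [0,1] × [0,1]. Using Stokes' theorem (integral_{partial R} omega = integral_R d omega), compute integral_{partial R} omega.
integral_(partial R) omega = 4

Stokes: integral_partial_R omega = integral_R d omega with d omega = (∂Q/∂x - ∂P/∂y) dx ∧ dy.
  ∂Q/∂x = 0
  ∂P/∂y = -2*x - 3
  integrand = ∂Q/∂x - ∂P/∂y = 2*x + 3.
Integrating over R: integral_0^1 integral_0^1 (2*x + 3) dx dy = 4.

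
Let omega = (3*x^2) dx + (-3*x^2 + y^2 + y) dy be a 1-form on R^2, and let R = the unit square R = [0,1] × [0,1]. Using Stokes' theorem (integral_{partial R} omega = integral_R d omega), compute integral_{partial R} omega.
integral_(partial R) omega = -3

Stokes: integral_partial_R omega = integral_R d omega with d omega = (∂Q/∂x - ∂P/∂y) dx ∧ dy.
  ∂Q/∂x = -6*x
  ∂P/∂y = 0
  integrand = ∂Q/∂x - ∂P/∂y = -6*x.
Integrating over R: integral_0^1 integral_0^1 (-6*x) dx dy = -3.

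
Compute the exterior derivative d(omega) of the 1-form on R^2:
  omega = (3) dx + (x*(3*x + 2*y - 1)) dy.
d(omega) = (6*x + 2*y - 1) dx ∧ dy

For a 1-form omega = sum_i f_i dx_i, the exterior derivative is
  d(omega) = sum_{i < j} (∂f_j/∂x_i - ∂f_i/∂x_j) dx_i ∧ dx_j.
  coefficient of dx ∧ dy: ∂f_2/∂x - ∂f_1/∂y = ∂(x*(3*x + 2*y - 1))/∂x - ∂(3)/∂y = 6*x + 2*y - 1
Assembling: d(omega) = (6*x + 2*y - 1) dx ∧ dy.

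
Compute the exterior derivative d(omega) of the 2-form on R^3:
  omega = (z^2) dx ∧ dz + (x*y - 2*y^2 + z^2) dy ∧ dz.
d(omega) = (y) dx ∧ dy ∧ dz

For a 2-form omega = sum_{i<j} g_{ij} dx_i ∧ dx_j, the exterior derivative is
  d(omega) = sum_{i<j} d(g_{ij}) ∧ dx_i ∧ dx_j = sum_{i<j, k} (∂g_{ij}/∂x_k) dx_k ∧ dx_i ∧ dx_j.
Expand each term, using dx_k ∧ dx_i ∧ dx_j = sgn(permutation) dx_{(a)} ∧ dx_{(b)} ∧ dx_{(c)} with (a < b < c) sorted:
  d(x*y - 2*y^2 + z^2) includes (∂/∂x)(x*y - 2*y^2 + z^2) dx = (y) dx, which multiplied by dy ∧ dz gives (y) dx ∧ dy ∧ dz
Collecting like 3-forms: d(omega) = (y) dx ∧ dy ∧ dz.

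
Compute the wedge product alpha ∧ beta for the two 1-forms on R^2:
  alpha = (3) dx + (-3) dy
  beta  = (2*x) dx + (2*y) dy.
alpha ∧ beta = (6*x + 6*y) dx ∧ dy

Distribute the wedge, using dx_i ∧ dx_j = -dx_j ∧ dx_i and dx_i ∧ dx_i = 0. For each pair (i, j) with i < j, the coefficient of dx_i ∧ dx_j in alpha ∧ beta is (alpha_i * beta_j - alpha_j * beta_i). Collecting: alpha ∧ beta = (6*x + 6*y) dx ∧ dy.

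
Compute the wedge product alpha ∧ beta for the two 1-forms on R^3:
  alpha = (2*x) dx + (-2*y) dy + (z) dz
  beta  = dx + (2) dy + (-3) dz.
alpha ∧ beta = (4*x + 2*y) dx ∧ dy + (-6*x - z) dx ∧ dz + (6*y - 2*z) dy ∧ dz

Distribute the wedge, using dx_i ∧ dx_j = -dx_j ∧ dx_i and dx_i ∧ dx_i = 0. For each pair (i, j) with i < j, the coefficient of dx_i ∧ dx_j in alpha ∧ beta is (alpha_i * beta_j - alpha_j * beta_i). Collecting: alpha ∧ beta = (4*x + 2*y) dx ∧ dy + (-6*x - z) dx ∧ dz + (6*y - 2*z) dy ∧ dz.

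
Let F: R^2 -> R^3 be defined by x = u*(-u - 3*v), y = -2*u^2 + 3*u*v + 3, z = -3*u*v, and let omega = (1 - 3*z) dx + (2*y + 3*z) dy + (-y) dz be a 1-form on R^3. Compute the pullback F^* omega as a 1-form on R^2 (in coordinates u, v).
F^* omega = (16*u^3 - 24*u^2*v - 27*u*v^2 - 26*u + 24*v) du + (3*u*(-6*u^2 - 9*u*v + 8)) dv

Using F^*(f dg) = (f ∘ F) d(g ∘ F), substitute each coordinate x_i by F_i(u, v) in f_i, and replace dx_i by d F_i = (∂F_i/∂u) du + (∂F_i/∂v) dv.
  For the x component: f_1(F) = 9*u*v + 1; d F_1 = (-2*u - 3*v) du + (-3*u) dv
  For the y component: f_2(F) = -4*u^2 - 3*u*v + 6; d F_2 = (-4*u + 3*v) du + (3*u) dv
  For the z component: f_3(F) = 2*u^2 - 3*u*v - 3; d F_3 = (-3*v) du + (-3*u) dv
Combining and collecting du, dv coefficients:
  coeff of du: 16*u^3 - 24*u^2*v - 27*u*v^2 - 26*u + 24*v
  coeff of dv: 3*u*(-6*u^2 - 9*u*v + 8)
F^* omega = (16*u^3 - 24*u^2*v - 27*u*v^2 - 26*u + 24*v) du + (3*u*(-6*u^2 - 9*u*v + 8)) dv.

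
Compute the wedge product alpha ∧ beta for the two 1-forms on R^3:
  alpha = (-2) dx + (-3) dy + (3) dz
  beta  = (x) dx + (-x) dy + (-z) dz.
alpha ∧ beta = (5*x) dx ∧ dy + (-3*x + 2*z) dx ∧ dz + (3*x + 3*z) dy ∧ dz

Distribute the wedge, using dx_i ∧ dx_j = -dx_j ∧ dx_i and dx_i ∧ dx_i = 0. For each pair (i, j) with i < j, the coefficient of dx_i ∧ dx_j in alpha ∧ beta is (alpha_i * beta_j - alpha_j * beta_i). Collecting: alpha ∧ beta = (5*x) dx ∧ dy + (-3*x + 2*z) dx ∧ dz + (3*x + 3*z) dy ∧ dz.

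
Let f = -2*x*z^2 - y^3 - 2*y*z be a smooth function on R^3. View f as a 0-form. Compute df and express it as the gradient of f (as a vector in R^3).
df = (-2*z^2) dx + (-3*y^2 - 2*z) dy + (-4*x*z - 2*y) dz; grad f = (-2*z^2, -3*y^2 - 2*z, -4*x*z - 2*y)

For a 0-form f, d f = (∂f/∂x) dx + (∂f/∂y) dy + (∂f/∂z) dz. The components of the vector representation are exactly the entries of grad f in Cartesian coordinates:
  ∂f/∂x = -2*z^2
  ∂f/∂y = -3*y^2 - 2*z
  ∂f/∂z = -4*x*z - 2*y.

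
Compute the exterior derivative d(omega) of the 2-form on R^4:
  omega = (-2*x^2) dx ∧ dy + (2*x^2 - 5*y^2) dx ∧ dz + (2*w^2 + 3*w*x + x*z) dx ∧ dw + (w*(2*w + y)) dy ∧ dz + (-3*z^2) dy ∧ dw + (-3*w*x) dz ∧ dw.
d(omega) = (10*y) dx ∧ dy ∧ dz + (-3*w - x) dx ∧ dz ∧ dw + (4*w + y + 6*z) dy ∧ dz ∧ dw

For a 2-form omega = sum_{i<j} g_{ij} dx_i ∧ dx_j, the exterior derivative is
  d(omega) = sum_{i<j} d(g_{ij}) ∧ dx_i ∧ dx_j = sum_{i<j, k} (∂g_{ij}/∂x_k) dx_k ∧ dx_i ∧ dx_j.
Expand each term, using dx_k ∧ dx_i ∧ dx_j = sgn(permutation) dx_{(a)} ∧ dx_{(b)} ∧ dx_{(c)} with (a < b < c) sorted:
  d(2*x^2 - 5*y^2) includes (∂/∂y)(2*x^2 - 5*y^2) dy = (-10*y) dy, which multiplied by dx ∧ dz gives (10*y) dx ∧ dy ∧ dz
  d(2*w^2 + 3*w*x + x*z) includes (∂/∂z)(2*w^2 + 3*w*x + x*z) dz = (x) dz, which multiplied by dx ∧ dw gives (-x) dx ∧ dz ∧ dw
  d(w*(2*w + y)) includes (∂/∂w)(w*(2*w + y)) dw = (4*w + y) dw, which multiplied by dy ∧ dz gives (4*w + y) dy ∧ dz ∧ dw
  d(-3*z^2) includes (∂/∂z)(-3*z^2) dz = (-6*z) dz, which multiplied by dy ∧ dw gives (6*z) dy ∧ dz ∧ dw
  d(-3*w*x) includes (∂/∂x)(-3*w*x) dx = (-3*w) dx, which multiplied by dz ∧ dw gives (-3*w) dx ∧ dz ∧ dw
Collecting like 3-forms: d(omega) = (10*y) dx ∧ dy ∧ dz + (-3*w - x) dx ∧ dz ∧ dw + (4*w + y + 6*z) dy ∧ dz ∧ dw.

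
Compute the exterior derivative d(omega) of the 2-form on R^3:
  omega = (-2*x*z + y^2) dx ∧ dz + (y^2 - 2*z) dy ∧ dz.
d(omega) = (-2*y) dx ∧ dy ∧ dz

For a 2-form omega = sum_{i<j} g_{ij} dx_i ∧ dx_j, the exterior derivative is
  d(omega) = sum_{i<j} d(g_{ij}) ∧ dx_i ∧ dx_j = sum_{i<j, k} (∂g_{ij}/∂x_k) dx_k ∧ dx_i ∧ dx_j.
Expand each term, using dx_k ∧ dx_i ∧ dx_j = sgn(permutation) dx_{(a)} ∧ dx_{(b)} ∧ dx_{(c)} with (a < b < c) sorted:
  d(-2*x*z + y^2) includes (∂/∂y)(-2*x*z + y^2) dy = (2*y) dy, which multiplied by dx ∧ dz gives (-2*y) dx ∧ dy ∧ dz
Collecting like 3-forms: d(omega) = (-2*y) dx ∧ dy ∧ dz.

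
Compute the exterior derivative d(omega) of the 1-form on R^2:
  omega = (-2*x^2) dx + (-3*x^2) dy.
d(omega) = (-6*x) dx ∧ dy

For a 1-form omega = sum_i f_i dx_i, the exterior derivative is
  d(omega) = sum_{i < j} (∂f_j/∂x_i - ∂f_i/∂x_j) dx_i ∧ dx_j.
  coefficient of dx ∧ dy: ∂f_2/∂x - ∂f_1/∂y = ∂(-3*x^2)/∂x - ∂(-2*x^2)/∂y = -6*x
Assembling: d(omega) = (-6*x) dx ∧ dy.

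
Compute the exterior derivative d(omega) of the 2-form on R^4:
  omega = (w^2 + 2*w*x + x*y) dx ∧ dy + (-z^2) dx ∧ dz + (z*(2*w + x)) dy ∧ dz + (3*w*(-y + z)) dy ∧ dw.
d(omega) = (2*w + 2*x) dx ∧ dy ∧ dw + (z) dx ∧ dy ∧ dz + (-3*w + 2*z) dy ∧ dz ∧ dw

For a 2-form omega = sum_{i<j} g_{ij} dx_i ∧ dx_j, the exterior derivative is
  d(omega) = sum_{i<j} d(g_{ij}) ∧ dx_i ∧ dx_j = sum_{i<j, k} (∂g_{ij}/∂x_k) dx_k ∧ dx_i ∧ dx_j.
Expand each term, using dx_k ∧ dx_i ∧ dx_j = sgn(permutation) dx_{(a)} ∧ dx_{(b)} ∧ dx_{(c)} with (a < b < c) sorted:
  d(w^2 + 2*w*x + x*y) includes (∂/∂w)(w^2 + 2*w*x + x*y) dw = (2*w + 2*x) dw, which multiplied by dx ∧ dy gives (2*w + 2*x) dx ∧ dy ∧ dw
  d(z*(2*w + x)) includes (∂/∂x)(z*(2*w + x)) dx = (z) dx, which multiplied by dy ∧ dz gives (z) dx ∧ dy ∧ dz
  d(z*(2*w + x)) includes (∂/∂w)(z*(2*w + x)) dw = (2*z) dw, which multiplied by dy ∧ dz gives (2*z) dy ∧ dz ∧ dw
  d(3*w*(-y + z)) includes (∂/∂z)(3*w*(-y + z)) dz = (3*w) dz, which multiplied by dy ∧ dw gives (-3*w) dy ∧ dz ∧ dw
Collecting like 3-forms: d(omega) = (2*w + 2*x) dx ∧ dy ∧ dw + (z) dx ∧ dy ∧ dz + (-3*w + 2*z) dy ∧ dz ∧ dw.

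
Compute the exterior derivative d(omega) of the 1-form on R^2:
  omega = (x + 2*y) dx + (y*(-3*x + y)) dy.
d(omega) = (-3*y - 2) dx ∧ dy

For a 1-form omega = sum_i f_i dx_i, the exterior derivative is
  d(omega) = sum_{i < j} (∂f_j/∂x_i - ∂f_i/∂x_j) dx_i ∧ dx_j.
  coefficient of dx ∧ dy: ∂f_2/∂x - ∂f_1/∂y = ∂(y*(-3*x + y))/∂x - ∂(x + 2*y)/∂y = -3*y - 2
Assembling: d(omega) = (-3*y - 2) dx ∧ dy.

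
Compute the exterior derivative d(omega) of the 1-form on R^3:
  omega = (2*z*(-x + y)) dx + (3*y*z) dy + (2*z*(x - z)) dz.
d(omega) = (-2*z) dx ∧ dy + (2*x - 2*y + 2*z) dx ∧ dz + (-3*y) dy ∧ dz

For a 1-form omega = sum_i f_i dx_i, the exterior derivative is
  d(omega) = sum_{i < j} (∂f_j/∂x_i - ∂f_i/∂x_j) dx_i ∧ dx_j.
  coefficient of dx ∧ dy: ∂f_2/∂x - ∂f_1/∂y = ∂(3*y*z)/∂x - ∂(2*z*(-x + y))/∂y = -2*z
  coefficient of dx ∧ dz: ∂f_3/∂x - ∂f_1/∂z = ∂(2*z*(x - z))/∂x - ∂(2*z*(-x + y))/∂z = 2*x - 2*y + 2*z
  coefficient of dy ∧ dz: ∂f_3/∂y - ∂f_2/∂z = ∂(2*z*(x - z))/∂y - ∂(3*y*z)/∂z = -3*y
Assembling: d(omega) = (-2*z) dx ∧ dy + (2*x - 2*y + 2*z) dx ∧ dz + (-3*y) dy ∧ dz.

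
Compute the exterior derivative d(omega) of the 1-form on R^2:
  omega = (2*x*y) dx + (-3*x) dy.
d(omega) = (-2*x - 3) dx ∧ dy

For a 1-form omega = sum_i f_i dx_i, the exterior derivative is
  d(omega) = sum_{i < j} (∂f_j/∂x_i - ∂f_i/∂x_j) dx_i ∧ dx_j.
  coefficient of dx ∧ dy: ∂f_2/∂x - ∂f_1/∂y = ∂(-3*x)/∂x - ∂(2*x*y)/∂y = -2*x - 3
Assembling: d(omega) = (-2*x - 3) dx ∧ dy.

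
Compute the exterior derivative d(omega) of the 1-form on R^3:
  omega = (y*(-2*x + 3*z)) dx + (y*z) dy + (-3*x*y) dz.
d(omega) = (2*x - 3*z) dx ∧ dy + (-6*y) dx ∧ dz + (-3*x - y) dy ∧ dz

For a 1-form omega = sum_i f_i dx_i, the exterior derivative is
  d(omega) = sum_{i < j} (∂f_j/∂x_i - ∂f_i/∂x_j) dx_i ∧ dx_j.
  coefficient of dx ∧ dy: ∂f_2/∂x - ∂f_1/∂y = ∂(y*z)/∂x - ∂(y*(-2*x + 3*z))/∂y = 2*x - 3*z
  coefficient of dx ∧ dz: ∂f_3/∂x - ∂f_1/∂z = ∂(-3*x*y)/∂x - ∂(y*(-2*x + 3*z))/∂z = -6*y
  coefficient of dy ∧ dz: ∂f_3/∂y - ∂f_2/∂z = ∂(-3*x*y)/∂y - ∂(y*z)/∂z = -3*x - y
Assembling: d(omega) = (2*x - 3*z) dx ∧ dy + (-6*y) dx ∧ dz + (-3*x - y) dy ∧ dz.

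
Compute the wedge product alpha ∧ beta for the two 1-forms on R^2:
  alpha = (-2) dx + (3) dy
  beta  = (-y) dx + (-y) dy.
alpha ∧ beta = (5*y) dx ∧ dy

Distribute the wedge, using dx_i ∧ dx_j = -dx_j ∧ dx_i and dx_i ∧ dx_i = 0. For each pair (i, j) with i < j, the coefficient of dx_i ∧ dx_j in alpha ∧ beta is (alpha_i * beta_j - alpha_j * beta_i). Collecting: alpha ∧ beta = (5*y) dx ∧ dy.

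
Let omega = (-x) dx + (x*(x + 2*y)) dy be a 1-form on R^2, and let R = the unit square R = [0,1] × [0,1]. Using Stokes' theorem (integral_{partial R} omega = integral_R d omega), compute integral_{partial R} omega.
integral_(partial R) omega = 2

Stokes: integral_partial_R omega = integral_R d omega with d omega = (∂Q/∂x - ∂P/∂y) dx ∧ dy.
  ∂Q/∂x = 2*x + 2*y
  ∂P/∂y = 0
  integrand = ∂Q/∂x - ∂P/∂y = 2*x + 2*y.
Integrating over R: integral_0^1 integral_0^1 (2*x + 2*y) dx dy = 2.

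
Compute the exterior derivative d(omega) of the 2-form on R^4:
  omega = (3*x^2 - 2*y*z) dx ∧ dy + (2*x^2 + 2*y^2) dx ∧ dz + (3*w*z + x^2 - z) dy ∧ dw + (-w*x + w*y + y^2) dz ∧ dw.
d(omega) = (-6*y) dx ∧ dy ∧ dz + (2*x) dx ∧ dy ∧ dw + (-2*w + 2*y + 1) dy ∧ dz ∧ dw + (-w) dx ∧ dz ∧ dw

For a 2-form omega = sum_{i<j} g_{ij} dx_i ∧ dx_j, the exterior derivative is
  d(omega) = sum_{i<j} d(g_{ij}) ∧ dx_i ∧ dx_j = sum_{i<j, k} (∂g_{ij}/∂x_k) dx_k ∧ dx_i ∧ dx_j.
Expand each term, using dx_k ∧ dx_i ∧ dx_j = sgn(permutation) dx_{(a)} ∧ dx_{(b)} ∧ dx_{(c)} with (a < b < c) sorted:
  d(3*x^2 - 2*y*z) includes (∂/∂z)(3*x^2 - 2*y*z) dz = (-2*y) dz, which multiplied by dx ∧ dy gives (-2*y) dx ∧ dy ∧ dz
  d(2*x^2 + 2*y^2) includes (∂/∂y)(2*x^2 + 2*y^2) dy = (4*y) dy, which multiplied by dx ∧ dz gives (-4*y) dx ∧ dy ∧ dz
  d(3*w*z + x^2 - z) includes (∂/∂x)(3*w*z + x^2 - z) dx = (2*x) dx, which multiplied by dy ∧ dw gives (2*x) dx ∧ dy ∧ dw
  d(3*w*z + x^2 - z) includes (∂/∂z)(3*w*z + x^2 - z) dz = (3*w - 1) dz, which multiplied by dy ∧ dw gives (1 - 3*w) dy ∧ dz ∧ dw
  d(-w*x + w*y + y^2) includes (∂/∂x)(-w*x + w*y + y^2) dx = (-w) dx, which multiplied by dz ∧ dw gives (-w) dx ∧ dz ∧ dw
  d(-w*x + w*y + y^2) includes (∂/∂y)(-w*x + w*y + y^2) dy = (w + 2*y) dy, which multiplied by dz ∧ dw gives (w + 2*y) dy ∧ dz ∧ dw
Collecting like 3-forms: d(omega) = (-6*y) dx ∧ dy ∧ dz + (2*x) dx ∧ dy ∧ dw + (-2*w + 2*y + 1) dy ∧ dz ∧ dw + (-w) dx ∧ dz ∧ dw.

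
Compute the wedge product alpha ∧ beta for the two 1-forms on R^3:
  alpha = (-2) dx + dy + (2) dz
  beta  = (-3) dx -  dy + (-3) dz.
alpha ∧ beta = (5) dx ∧ dy + (12) dx ∧ dz + (-1) dy ∧ dz

Distribute the wedge, using dx_i ∧ dx_j = -dx_j ∧ dx_i and dx_i ∧ dx_i = 0. For each pair (i, j) with i < j, the coefficient of dx_i ∧ dx_j in alpha ∧ beta is (alpha_i * beta_j - alpha_j * beta_i). Collecting: alpha ∧ beta = (5) dx ∧ dy + (12) dx ∧ dz + (-1) dy ∧ dz.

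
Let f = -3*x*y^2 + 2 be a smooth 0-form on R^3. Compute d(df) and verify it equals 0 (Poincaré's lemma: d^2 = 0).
d(df) = 0

Step 1: df = sum_i (∂f/∂x_i) dx_i = (-3*y^2) dx + (-6*x*y) dy + (0) dz.
Step 2: Apply d again. Using the 1-form formula, the coefficient of dx ∧ dy in d(df) is ∂^2 f/∂x ∂y - ∂^2 f/∂y ∂x = (-6*y) - (-6*y) = 0 (equality of mixed partials for smooth f).
Similarly for dx ∧ dz and dy ∧ dz — all coefficients vanish. So d(df) = 0.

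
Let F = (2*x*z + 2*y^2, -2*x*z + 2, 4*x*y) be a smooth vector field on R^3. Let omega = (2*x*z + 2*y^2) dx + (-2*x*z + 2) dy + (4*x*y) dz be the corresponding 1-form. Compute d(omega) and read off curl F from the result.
d(omega) = (6*x) dy ∧ dz + (2*x - 4*y) dz ∧ dx + (-4*y - 2*z) dx ∧ dy; curl F = (6*x, 2*x - 4*y, -4*y - 2*z)

d omega = sum_{i<j} (∂f_j/∂x_i - ∂f_i/∂x_j) dx_i ∧ dx_j. Under the identification (dy ∧ dz, dz ∧ dx, dx ∧ dy) ↔ (e_x, e_y, e_z), the coefficients are exactly the components of curl F. Compute:
  ∂R/∂y - ∂Q/∂z = (4*x) - (-2*x) = 6*x
  ∂P/∂z - ∂R/∂x = (2*x) - (4*y) = 2*x - 4*y
  ∂Q/∂x - ∂P/∂y = (-2*z) - (4*y) = -4*y - 2*z.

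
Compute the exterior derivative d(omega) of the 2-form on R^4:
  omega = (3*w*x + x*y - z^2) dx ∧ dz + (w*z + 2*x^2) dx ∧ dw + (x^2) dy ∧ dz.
d(omega) = (x) dx ∧ dy ∧ dz + (-w + 3*x) dx ∧ dz ∧ dw

For a 2-form omega = sum_{i<j} g_{ij} dx_i ∧ dx_j, the exterior derivative is
  d(omega) = sum_{i<j} d(g_{ij}) ∧ dx_i ∧ dx_j = sum_{i<j, k} (∂g_{ij}/∂x_k) dx_k ∧ dx_i ∧ dx_j.
Expand each term, using dx_k ∧ dx_i ∧ dx_j = sgn(permutation) dx_{(a)} ∧ dx_{(b)} ∧ dx_{(c)} with (a < b < c) sorted:
  d(3*w*x + x*y - z^2) includes (∂/∂y)(3*w*x + x*y - z^2) dy = (x) dy, which multiplied by dx ∧ dz gives (-x) dx ∧ dy ∧ dz
  d(3*w*x + x*y - z^2) includes (∂/∂w)(3*w*x + x*y - z^2) dw = (3*x) dw, which multiplied by dx ∧ dz gives (3*x) dx ∧ dz ∧ dw
  d(w*z + 2*x^2) includes (∂/∂z)(w*z + 2*x^2) dz = (w) dz, which multiplied by dx ∧ dw gives (-w) dx ∧ dz ∧ dw
  d(x^2) includes (∂/∂x)(x^2) dx = (2*x) dx, which multiplied by dy ∧ dz gives (2*x) dx ∧ dy ∧ dz
Collecting like 3-forms: d(omega) = (x) dx ∧ dy ∧ dz + (-w + 3*x) dx ∧ dz ∧ dw.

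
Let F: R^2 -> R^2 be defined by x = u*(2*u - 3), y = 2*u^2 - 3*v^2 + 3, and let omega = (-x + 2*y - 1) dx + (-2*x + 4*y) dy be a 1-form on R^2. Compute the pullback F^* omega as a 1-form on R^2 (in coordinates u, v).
F^* omega = (24*u^3 + 30*u^2 - 72*u*v^2 + 59*u + 18*v^2 - 15) du + (12*v*(-2*u^2 - 3*u + 6*v^2 - 6)) dv

Using F^*(f dg) = (f ∘ F) d(g ∘ F), substitute each coordinate x_i by F_i(u, v) in f_i, and replace dx_i by d F_i = (∂F_i/∂u) du + (∂F_i/∂v) dv.
  For the x component: f_1(F) = 2*u^2 + 3*u - 6*v^2 + 5; d F_1 = (4*u - 3) du + (0) dv
  For the y component: f_2(F) = 4*u^2 + 6*u - 12*v^2 + 12; d F_2 = (4*u) du + (-6*v) dv
Combining and collecting du, dv coefficients:
  coeff of du: 24*u^3 + 30*u^2 - 72*u*v^2 + 59*u + 18*v^2 - 15
  coeff of dv: 12*v*(-2*u^2 - 3*u + 6*v^2 - 6)
F^* omega = (24*u^3 + 30*u^2 - 72*u*v^2 + 59*u + 18*v^2 - 15) du + (12*v*(-2*u^2 - 3*u + 6*v^2 - 6)) dv.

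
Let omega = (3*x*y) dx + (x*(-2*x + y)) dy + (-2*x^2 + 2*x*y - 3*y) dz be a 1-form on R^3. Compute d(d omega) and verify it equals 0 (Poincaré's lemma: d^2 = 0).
d(d omega) = 0

Step 1: d omega = sum_{i<j} (∂f_j/∂x_i - ∂f_i/∂x_j) dx_i ∧ dx_j:
  coeff of dx ∧ dy: -7*x + y
  coeff of dx ∧ dz: -4*x + 2*y
  coeff of dy ∧ dz: 2*x - 3
Step 2: Apply d again to each 2-form coefficient. The only possible 3-form in R^3 is dx ∧ dy ∧ dz, with coefficient
  ∂(coeff of dy∧dz)/∂x - ∂(coeff of dx∧dz)/∂y + ∂(coeff of dx∧dy)/∂z
  = ∂/∂x (2*x - 3) - ∂/∂y (-4*x + 2*y) + ∂/∂z (-7*x + y).
Each of these terms simplifies to sums of mixed partials that cancel in pairs. The result is 0 (by equality of mixed partials for smooth functions — Schwarz / Clairaut).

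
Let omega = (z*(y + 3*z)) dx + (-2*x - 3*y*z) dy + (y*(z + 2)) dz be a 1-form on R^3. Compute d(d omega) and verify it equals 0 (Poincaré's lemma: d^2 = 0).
d(d omega) = 0

Step 1: d omega = sum_{i<j} (∂f_j/∂x_i - ∂f_i/∂x_j) dx_i ∧ dx_j:
  coeff of dx ∧ dy: -z - 2
  coeff of dx ∧ dz: -y - 6*z
  coeff of dy ∧ dz: 3*y + z + 2
Step 2: Apply d again to each 2-form coefficient. The only possible 3-form in R^3 is dx ∧ dy ∧ dz, with coefficient
  ∂(coeff of dy∧dz)/∂x - ∂(coeff of dx∧dz)/∂y + ∂(coeff of dx∧dy)/∂z
  = ∂/∂x (3*y + z + 2) - ∂/∂y (-y - 6*z) + ∂/∂z (-z - 2).
Each of these terms simplifies to sums of mixed partials that cancel in pairs. The result is 0 (by equality of mixed partials for smooth functions — Schwarz / Clairaut).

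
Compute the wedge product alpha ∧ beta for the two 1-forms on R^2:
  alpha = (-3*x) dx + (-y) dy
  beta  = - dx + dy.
alpha ∧ beta = (-3*x - y) dx ∧ dy

Distribute the wedge, using dx_i ∧ dx_j = -dx_j ∧ dx_i and dx_i ∧ dx_i = 0. For each pair (i, j) with i < j, the coefficient of dx_i ∧ dx_j in alpha ∧ beta is (alpha_i * beta_j - alpha_j * beta_i). Collecting: alpha ∧ beta = (-3*x - y) dx ∧ dy.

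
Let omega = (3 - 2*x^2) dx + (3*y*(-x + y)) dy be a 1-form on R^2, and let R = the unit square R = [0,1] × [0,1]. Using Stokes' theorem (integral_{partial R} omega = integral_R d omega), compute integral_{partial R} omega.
integral_(partial R) omega = -3/2

Stokes: integral_partial_R omega = integral_R d omega with d omega = (∂Q/∂x - ∂P/∂y) dx ∧ dy.
  ∂Q/∂x = -3*y
  ∂P/∂y = 0
  integrand = ∂Q/∂x - ∂P/∂y = -3*y.
Integrating over R: integral_0^1 integral_0^1 (-3*y) dx dy = -3/2.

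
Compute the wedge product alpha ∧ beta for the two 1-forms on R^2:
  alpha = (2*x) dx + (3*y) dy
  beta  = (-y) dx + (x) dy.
alpha ∧ beta = (2*x^2 + 3*y^2) dx ∧ dy

Distribute the wedge, using dx_i ∧ dx_j = -dx_j ∧ dx_i and dx_i ∧ dx_i = 0. For each pair (i, j) with i < j, the coefficient of dx_i ∧ dx_j in alpha ∧ beta is (alpha_i * beta_j - alpha_j * beta_i). Collecting: alpha ∧ beta = (2*x^2 + 3*y^2) dx ∧ dy.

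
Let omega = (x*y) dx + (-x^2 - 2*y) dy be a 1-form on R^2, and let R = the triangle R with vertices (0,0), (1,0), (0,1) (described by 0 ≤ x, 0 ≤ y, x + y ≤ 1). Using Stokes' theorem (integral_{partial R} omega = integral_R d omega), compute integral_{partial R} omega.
integral_(partial R) omega = -1/2

Stokes: integral_partial_R omega = integral_R d omega with d omega = (∂Q/∂x - ∂P/∂y) dx ∧ dy.
  ∂Q/∂x = -2*x
  ∂P/∂y = x
  integrand = ∂Q/∂x - ∂P/∂y = -3*x.
Integrating over R: integral_0^1 integral_0^{1-x} (-3*x) dy dx = -1/2.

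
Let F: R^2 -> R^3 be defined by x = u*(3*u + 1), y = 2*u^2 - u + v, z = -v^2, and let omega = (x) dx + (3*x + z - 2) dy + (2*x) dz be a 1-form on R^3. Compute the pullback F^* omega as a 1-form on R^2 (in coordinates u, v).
F^* omega = (54*u^3 + 12*u^2 - 4*u*v^2 - 10*u + v^2 + 2) du + (-12*u^2*v + 9*u^2 - 4*u*v + 3*u - v^2 - 2) dv

Using F^*(f dg) = (f ∘ F) d(g ∘ F), substitute each coordinate x_i by F_i(u, v) in f_i, and replace dx_i by d F_i = (∂F_i/∂u) du + (∂F_i/∂v) dv.
  For the x component: f_1(F) = u*(3*u + 1); d F_1 = (6*u + 1) du + (0) dv
  For the y component: f_2(F) = 9*u^2 + 3*u - v^2 - 2; d F_2 = (4*u - 1) du + (1) dv
  For the z component: f_3(F) = 2*u*(3*u + 1); d F_3 = (0) du + (-2*v) dv
Combining and collecting du, dv coefficients:
  coeff of du: 54*u^3 + 12*u^2 - 4*u*v^2 - 10*u + v^2 + 2
  coeff of dv: -12*u^2*v + 9*u^2 - 4*u*v + 3*u - v^2 - 2
F^* omega = (54*u^3 + 12*u^2 - 4*u*v^2 - 10*u + v^2 + 2) du + (-12*u^2*v + 9*u^2 - 4*u*v + 3*u - v^2 - 2) dv.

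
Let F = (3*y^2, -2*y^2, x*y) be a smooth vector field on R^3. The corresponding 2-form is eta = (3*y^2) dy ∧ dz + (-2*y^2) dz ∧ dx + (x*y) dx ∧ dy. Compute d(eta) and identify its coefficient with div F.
d(eta) = (-4*y) dx ∧ dy ∧ dz; div F = -4*y

For a 2-form in R^3 of the form above, applying d gives a 3-form with coefficient ∂P/∂x + ∂Q/∂y + ∂R/∂z:
  ∂P/∂x = 0
  ∂Q/∂y = -4*y
  ∂R/∂z = 0
Sum = -4*y, which is exactly div F.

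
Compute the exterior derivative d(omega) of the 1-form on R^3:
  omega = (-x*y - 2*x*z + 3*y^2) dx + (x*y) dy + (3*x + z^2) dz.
d(omega) = (x - 5*y) dx ∧ dy + (2*x + 3) dx ∧ dz

For a 1-form omega = sum_i f_i dx_i, the exterior derivative is
  d(omega) = sum_{i < j} (∂f_j/∂x_i - ∂f_i/∂x_j) dx_i ∧ dx_j.
  coefficient of dx ∧ dy: ∂f_2/∂x - ∂f_1/∂y = ∂(x*y)/∂x - ∂(-x*y - 2*x*z + 3*y^2)/∂y = x - 5*y
  coefficient of dx ∧ dz: ∂f_3/∂x - ∂f_1/∂z = ∂(3*x + z^2)/∂x - ∂(-x*y - 2*x*z + 3*y^2)/∂z = 2*x + 3
Assembling: d(omega) = (x - 5*y) dx ∧ dy + (2*x + 3) dx ∧ dz.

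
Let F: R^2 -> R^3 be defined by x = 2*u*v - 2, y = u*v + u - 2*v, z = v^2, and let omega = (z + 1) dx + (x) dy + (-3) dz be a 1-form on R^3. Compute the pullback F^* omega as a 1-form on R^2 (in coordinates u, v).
F^* omega = (2*u*v^2 + 2*u*v + 2*v^3 - 2) du + (2*u^2*v + 2*u*v^2 - 4*u*v - 6*v + 4) dv

Using F^*(f dg) = (f ∘ F) d(g ∘ F), substitute each coordinate x_i by F_i(u, v) in f_i, and replace dx_i by d F_i = (∂F_i/∂u) du + (∂F_i/∂v) dv.
  For the x component: f_1(F) = v^2 + 1; d F_1 = (2*v) du + (2*u) dv
  For the y component: f_2(F) = 2*u*v - 2; d F_2 = (v + 1) du + (u - 2) dv
  For the z component: f_3(F) = -3; d F_3 = (0) du + (2*v) dv
Combining and collecting du, dv coefficients:
  coeff of du: 2*u*v^2 + 2*u*v + 2*v^3 - 2
  coeff of dv: 2*u^2*v + 2*u*v^2 - 4*u*v - 6*v + 4
F^* omega = (2*u*v^2 + 2*u*v + 2*v^3 - 2) du + (2*u^2*v + 2*u*v^2 - 4*u*v - 6*v + 4) dv.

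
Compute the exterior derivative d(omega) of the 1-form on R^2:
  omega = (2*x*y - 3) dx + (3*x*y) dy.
d(omega) = (-2*x + 3*y) dx ∧ dy

For a 1-form omega = sum_i f_i dx_i, the exterior derivative is
  d(omega) = sum_{i < j} (∂f_j/∂x_i - ∂f_i/∂x_j) dx_i ∧ dx_j.
  coefficient of dx ∧ dy: ∂f_2/∂x - ∂f_1/∂y = ∂(3*x*y)/∂x - ∂(2*x*y - 3)/∂y = -2*x + 3*y
Assembling: d(omega) = (-2*x + 3*y) dx ∧ dy.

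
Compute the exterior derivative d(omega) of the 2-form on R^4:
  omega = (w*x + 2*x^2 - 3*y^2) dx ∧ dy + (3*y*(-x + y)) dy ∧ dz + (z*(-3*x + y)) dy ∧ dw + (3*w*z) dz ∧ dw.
d(omega) = (x - 3*z) dx ∧ dy ∧ dw + (-3*y) dx ∧ dy ∧ dz + (3*x - y) dy ∧ dz ∧ dw

For a 2-form omega = sum_{i<j} g_{ij} dx_i ∧ dx_j, the exterior derivative is
  d(omega) = sum_{i<j} d(g_{ij}) ∧ dx_i ∧ dx_j = sum_{i<j, k} (∂g_{ij}/∂x_k) dx_k ∧ dx_i ∧ dx_j.
Expand each term, using dx_k ∧ dx_i ∧ dx_j = sgn(permutation) dx_{(a)} ∧ dx_{(b)} ∧ dx_{(c)} with (a < b < c) sorted:
  d(w*x + 2*x^2 - 3*y^2) includes (∂/∂w)(w*x + 2*x^2 - 3*y^2) dw = (x) dw, which multiplied by dx ∧ dy gives (x) dx ∧ dy ∧ dw
  d(3*y*(-x + y)) includes (∂/∂x)(3*y*(-x + y)) dx = (-3*y) dx, which multiplied by dy ∧ dz gives (-3*y) dx ∧ dy ∧ dz
  d(z*(-3*x + y)) includes (∂/∂x)(z*(-3*x + y)) dx = (-3*z) dx, which multiplied by dy ∧ dw gives (-3*z) dx ∧ dy ∧ dw
  d(z*(-3*x + y)) includes (∂/∂z)(z*(-3*x + y)) dz = (-3*x + y) dz, which multiplied by dy ∧ dw gives (3*x - y) dy ∧ dz ∧ dw
Collecting like 3-forms: d(omega) = (x - 3*z) dx ∧ dy ∧ dw + (-3*y) dx ∧ dy ∧ dz + (3*x - y) dy ∧ dz ∧ dw.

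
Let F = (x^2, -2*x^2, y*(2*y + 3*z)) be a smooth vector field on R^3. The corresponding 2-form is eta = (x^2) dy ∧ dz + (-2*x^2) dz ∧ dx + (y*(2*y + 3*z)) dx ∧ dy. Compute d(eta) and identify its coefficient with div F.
d(eta) = (2*x + 3*y) dx ∧ dy ∧ dz; div F = 2*x + 3*y

For a 2-form in R^3 of the form above, applying d gives a 3-form with coefficient ∂P/∂x + ∂Q/∂y + ∂R/∂z:
  ∂P/∂x = 2*x
  ∂Q/∂y = 0
  ∂R/∂z = 3*y
Sum = 2*x + 3*y, which is exactly div F.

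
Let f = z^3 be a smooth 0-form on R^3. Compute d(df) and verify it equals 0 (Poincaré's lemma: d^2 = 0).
d(df) = 0

Step 1: df = sum_i (∂f/∂x_i) dx_i = (0) dx + (0) dy + (3*z^2) dz.
Step 2: Apply d again. Using the 1-form formula, the coefficient of dx ∧ dy in d(df) is ∂^2 f/∂x ∂y - ∂^2 f/∂y ∂x = (0) - (0) = 0 (equality of mixed partials for smooth f).
Similarly for dx ∧ dz and dy ∧ dz — all coefficients vanish. So d(df) = 0.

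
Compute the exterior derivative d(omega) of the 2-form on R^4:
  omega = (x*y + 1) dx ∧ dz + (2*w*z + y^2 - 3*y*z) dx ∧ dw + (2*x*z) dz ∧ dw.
d(omega) = (-x) dx ∧ dy ∧ dz + (-2*y + 3*z) dx ∧ dy ∧ dw + (-2*w + 3*y + 2*z) dx ∧ dz ∧ dw

For a 2-form omega = sum_{i<j} g_{ij} dx_i ∧ dx_j, the exterior derivative is
  d(omega) = sum_{i<j} d(g_{ij}) ∧ dx_i ∧ dx_j = sum_{i<j, k} (∂g_{ij}/∂x_k) dx_k ∧ dx_i ∧ dx_j.
Expand each term, using dx_k ∧ dx_i ∧ dx_j = sgn(permutation) dx_{(a)} ∧ dx_{(b)} ∧ dx_{(c)} with (a < b < c) sorted:
  d(x*y + 1) includes (∂/∂y)(x*y + 1) dy = (x) dy, which multiplied by dx ∧ dz gives (-x) dx ∧ dy ∧ dz
  d(2*w*z + y^2 - 3*y*z) includes (∂/∂y)(2*w*z + y^2 - 3*y*z) dy = (2*y - 3*z) dy, which multiplied by dx ∧ dw gives (-2*y + 3*z) dx ∧ dy ∧ dw
  d(2*w*z + y^2 - 3*y*z) includes (∂/∂z)(2*w*z + y^2 - 3*y*z) dz = (2*w - 3*y) dz, which multiplied by dx ∧ dw gives (-2*w + 3*y) dx ∧ dz ∧ dw
  d(2*x*z) includes (∂/∂x)(2*x*z) dx = (2*z) dx, which multiplied by dz ∧ dw gives (2*z) dx ∧ dz ∧ dw
Collecting like 3-forms: d(omega) = (-x) dx ∧ dy ∧ dz + (-2*y + 3*z) dx ∧ dy ∧ dw + (-2*w + 3*y + 2*z) dx ∧ dz ∧ dw.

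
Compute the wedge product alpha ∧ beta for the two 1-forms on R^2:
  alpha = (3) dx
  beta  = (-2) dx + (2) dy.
alpha ∧ beta = (6) dx ∧ dy

Distribute the wedge, using dx_i ∧ dx_j = -dx_j ∧ dx_i and dx_i ∧ dx_i = 0. For each pair (i, j) with i < j, the coefficient of dx_i ∧ dx_j in alpha ∧ beta is (alpha_i * beta_j - alpha_j * beta_i). Collecting: alpha ∧ beta = (6) dx ∧ dy.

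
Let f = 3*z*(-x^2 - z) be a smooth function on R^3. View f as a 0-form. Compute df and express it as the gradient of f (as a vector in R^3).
df = (-6*x*z) dx + (0) dy + (-3*x^2 - 6*z) dz; grad f = (-6*x*z, 0, -3*x^2 - 6*z)

For a 0-form f, d f = (∂f/∂x) dx + (∂f/∂y) dy + (∂f/∂z) dz. The components of the vector representation are exactly the entries of grad f in Cartesian coordinates:
  ∂f/∂x = -6*x*z
  ∂f/∂y = 0
  ∂f/∂z = -3*x^2 - 6*z.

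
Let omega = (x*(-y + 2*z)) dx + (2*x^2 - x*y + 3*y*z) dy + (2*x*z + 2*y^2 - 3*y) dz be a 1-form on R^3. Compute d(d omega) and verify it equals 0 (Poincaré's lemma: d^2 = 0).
d(d omega) = 0

Step 1: d omega = sum_{i<j} (∂f_j/∂x_i - ∂f_i/∂x_j) dx_i ∧ dx_j:
  coeff of dx ∧ dy: 5*x - y
  coeff of dx ∧ dz: -2*x + 2*z
  coeff of dy ∧ dz: y - 3
Step 2: Apply d again to each 2-form coefficient. The only possible 3-form in R^3 is dx ∧ dy ∧ dz, with coefficient
  ∂(coeff of dy∧dz)/∂x - ∂(coeff of dx∧dz)/∂y + ∂(coeff of dx∧dy)/∂z
  = ∂/∂x (y - 3) - ∂/∂y (-2*x + 2*z) + ∂/∂z (5*x - y).
Each of these terms simplifies to sums of mixed partials that cancel in pairs. The result is 0 (by equality of mixed partials for smooth functions — Schwarz / Clairaut).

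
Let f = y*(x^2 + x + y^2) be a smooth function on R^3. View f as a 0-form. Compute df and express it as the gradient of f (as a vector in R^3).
df = (y*(2*x + 1)) dx + (x^2 + x + 3*y^2) dy + (0) dz; grad f = (y*(2*x + 1), x^2 + x + 3*y^2, 0)

For a 0-form f, d f = (∂f/∂x) dx + (∂f/∂y) dy + (∂f/∂z) dz. The components of the vector representation are exactly the entries of grad f in Cartesian coordinates:
  ∂f/∂x = y*(2*x + 1)
  ∂f/∂y = x^2 + x + 3*y^2
  ∂f/∂z = 0.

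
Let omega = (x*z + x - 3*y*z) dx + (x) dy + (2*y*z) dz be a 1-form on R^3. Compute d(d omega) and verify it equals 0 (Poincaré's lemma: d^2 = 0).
d(d omega) = 0

Step 1: d omega = sum_{i<j} (∂f_j/∂x_i - ∂f_i/∂x_j) dx_i ∧ dx_j:
  coeff of dx ∧ dy: 3*z + 1
  coeff of dx ∧ dz: -x + 3*y
  coeff of dy ∧ dz: 2*z
Step 2: Apply d again to each 2-form coefficient. The only possible 3-form in R^3 is dx ∧ dy ∧ dz, with coefficient
  ∂(coeff of dy∧dz)/∂x - ∂(coeff of dx∧dz)/∂y + ∂(coeff of dx∧dy)/∂z
  = ∂/∂x (2*z) - ∂/∂y (-x + 3*y) + ∂/∂z (3*z + 1).
Each of these terms simplifies to sums of mixed partials that cancel in pairs. The result is 0 (by equality of mixed partials for smooth functions — Schwarz / Clairaut).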